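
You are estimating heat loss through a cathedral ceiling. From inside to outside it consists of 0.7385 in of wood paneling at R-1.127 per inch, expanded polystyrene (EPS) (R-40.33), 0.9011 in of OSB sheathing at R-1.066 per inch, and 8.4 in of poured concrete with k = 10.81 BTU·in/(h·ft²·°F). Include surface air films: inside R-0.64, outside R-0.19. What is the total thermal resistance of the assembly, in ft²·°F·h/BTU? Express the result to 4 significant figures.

0.7385 × 1.127 = 0.83229
0.9011 × 1.066 = 0.96057
8.4/10.81 = 0.77706
R_total = 0.64 + 0.83229 + 40.33 + 0.96057 + 0.77706 + 0.19 = 43.73 ft²·°F·h/BTU

43.73 ft²·°F·h/BTU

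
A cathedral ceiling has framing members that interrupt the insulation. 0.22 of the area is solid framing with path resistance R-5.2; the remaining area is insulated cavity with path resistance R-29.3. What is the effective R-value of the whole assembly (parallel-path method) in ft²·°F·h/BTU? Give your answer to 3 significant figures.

U_eff = 0.78/29.3 + 0.22/5.2 = 0.02662 + 0.04231 = 0.06893
R_eff = 1/U_eff = 14.51 ft²·°F·h/BTU

14.5 ft²·°F·h/BTU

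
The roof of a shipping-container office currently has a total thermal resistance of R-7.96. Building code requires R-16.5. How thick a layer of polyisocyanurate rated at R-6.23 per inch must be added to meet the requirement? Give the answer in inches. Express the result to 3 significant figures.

ΔR = 16.5 − 7.96 = 8.54 ft²·°F·h/BTU
L = ΔR / (R/in) = 8.54/6.23 = 1.371 in

1.37 in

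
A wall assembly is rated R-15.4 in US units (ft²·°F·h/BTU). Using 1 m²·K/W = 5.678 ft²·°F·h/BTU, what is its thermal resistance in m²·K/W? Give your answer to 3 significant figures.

2.71 m²·K/W

R_SI = 15.4/5.678 = 2.712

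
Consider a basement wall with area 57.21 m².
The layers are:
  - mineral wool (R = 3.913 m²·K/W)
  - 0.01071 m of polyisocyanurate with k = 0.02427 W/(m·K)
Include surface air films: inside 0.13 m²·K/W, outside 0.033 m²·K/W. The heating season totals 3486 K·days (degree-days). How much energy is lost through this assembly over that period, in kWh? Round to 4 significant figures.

1060 kWh

0.01071/0.02427 = 0.44129
R_total = 0.13 + 3.913 + 0.44129 + 0.033 = 4.5173 m²·K/W
E = A × HDD × 24 / R / 1000 = 57.21 × 3486 × 24 / 4.5173 / 1000 = 1059.6 kWh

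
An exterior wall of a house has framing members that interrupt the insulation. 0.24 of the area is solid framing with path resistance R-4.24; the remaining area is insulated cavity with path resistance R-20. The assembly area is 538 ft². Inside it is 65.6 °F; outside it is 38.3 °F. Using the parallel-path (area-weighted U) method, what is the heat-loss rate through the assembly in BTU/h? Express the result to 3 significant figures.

1390 BTU/h

U_eff = 0.76/20 + 0.24/4.24 = 0.038 + 0.0566 = 0.0946
R_eff = 1/U_eff = 10.57 ft²·°F·h/BTU
Q = 538 × (65.6 − 38.3) / 10.57 = 1389 BTU/h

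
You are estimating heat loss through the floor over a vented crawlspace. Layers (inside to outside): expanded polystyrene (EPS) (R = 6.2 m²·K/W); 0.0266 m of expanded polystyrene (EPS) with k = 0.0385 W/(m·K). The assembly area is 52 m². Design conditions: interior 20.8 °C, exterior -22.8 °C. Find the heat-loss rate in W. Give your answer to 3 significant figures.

329 W

0.0266/0.0385 = 0.6909
R_total = 6.2 + 0.6909 = 6.891 m²·K/W
Q = A·ΔT/R = 52 × (20.8 − (-22.8)) / 6.891 = 329 W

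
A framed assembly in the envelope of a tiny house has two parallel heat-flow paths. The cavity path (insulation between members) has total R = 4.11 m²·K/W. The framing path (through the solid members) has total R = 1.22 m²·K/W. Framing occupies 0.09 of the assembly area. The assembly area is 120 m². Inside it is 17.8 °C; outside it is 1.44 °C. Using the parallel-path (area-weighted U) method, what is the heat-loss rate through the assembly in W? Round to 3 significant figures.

U_eff = 0.91/4.11 + 0.09/1.22 = 0.2214 + 0.07377 = 0.2952
R_eff = 1/U_eff = 3.388 m²·K/W
Q = 120 × (17.8 − 1.44) / 3.388 = 579.5 W

580 W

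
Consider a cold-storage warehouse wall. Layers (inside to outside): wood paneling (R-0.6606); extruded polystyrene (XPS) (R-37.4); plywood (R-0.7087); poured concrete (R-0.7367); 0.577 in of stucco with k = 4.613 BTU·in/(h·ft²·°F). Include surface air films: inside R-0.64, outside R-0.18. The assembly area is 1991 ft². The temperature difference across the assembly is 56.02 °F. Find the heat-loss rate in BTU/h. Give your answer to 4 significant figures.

2757 BTU/h

0.577/4.613 = 0.12508
R_total = 0.64 + 0.6606 + 37.4 + 0.7087 + 0.7367 + 0.12508 + 0.18 = 40.451 ft²·°F·h/BTU
Q = A·ΔT/R = 1991 × 56.02 / 40.451 = 2757.3 BTU/h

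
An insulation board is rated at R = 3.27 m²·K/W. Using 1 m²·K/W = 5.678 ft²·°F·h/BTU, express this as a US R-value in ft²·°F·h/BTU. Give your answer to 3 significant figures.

R_US = 3.27 × 5.678 = 18.57

18.6 ft²·°F·h/BTU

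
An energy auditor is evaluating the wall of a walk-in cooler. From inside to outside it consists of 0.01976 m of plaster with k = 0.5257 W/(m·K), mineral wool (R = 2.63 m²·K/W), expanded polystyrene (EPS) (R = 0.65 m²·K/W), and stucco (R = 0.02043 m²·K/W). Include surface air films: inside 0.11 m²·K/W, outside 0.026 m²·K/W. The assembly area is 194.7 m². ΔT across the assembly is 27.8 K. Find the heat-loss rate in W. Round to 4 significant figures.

1558 W

0.01976/0.5257 = 0.037588
R_total = 0.11 + 0.037588 + 2.63 + 0.65 + 0.02043 + 0.026 = 3.474 m²·K/W
Q = A·ΔT/R = 194.7 × 27.8 / 3.474 = 1558 W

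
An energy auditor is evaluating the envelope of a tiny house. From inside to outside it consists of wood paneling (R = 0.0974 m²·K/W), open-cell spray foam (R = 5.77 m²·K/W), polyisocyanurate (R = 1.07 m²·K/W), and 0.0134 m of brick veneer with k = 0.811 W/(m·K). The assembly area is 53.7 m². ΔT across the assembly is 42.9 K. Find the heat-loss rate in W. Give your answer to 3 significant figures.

331 W

0.0134/0.811 = 0.01652
R_total = 0.0974 + 5.77 + 1.07 + 0.01652 = 6.954 m²·K/W
Q = A·ΔT/R = 53.7 × 42.9 / 6.954 = 331.3 W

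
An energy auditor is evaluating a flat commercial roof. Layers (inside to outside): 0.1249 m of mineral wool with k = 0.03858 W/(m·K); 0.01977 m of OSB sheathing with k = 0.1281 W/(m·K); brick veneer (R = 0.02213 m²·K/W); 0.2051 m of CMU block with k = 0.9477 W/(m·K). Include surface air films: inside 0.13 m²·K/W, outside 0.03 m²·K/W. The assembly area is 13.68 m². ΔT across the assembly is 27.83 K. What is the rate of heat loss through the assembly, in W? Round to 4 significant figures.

100.4 W

0.1249/0.03858 = 3.2374
0.01977/0.1281 = 0.15433
0.2051/0.9477 = 0.21642
R_total = 0.13 + 3.2374 + 0.15433 + 0.02213 + 0.21642 + 0.03 = 3.7903 m²·K/W
Q = A·ΔT/R = 13.68 × 27.83 / 3.7903 = 100.44 W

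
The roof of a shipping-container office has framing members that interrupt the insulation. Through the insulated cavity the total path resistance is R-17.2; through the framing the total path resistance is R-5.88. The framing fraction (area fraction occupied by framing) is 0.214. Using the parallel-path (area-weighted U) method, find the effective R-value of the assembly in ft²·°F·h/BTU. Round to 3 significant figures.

U_eff = 0.786/17.2 + 0.214/5.88 = 0.0457 + 0.03639 = 0.08209
R_eff = 1/U_eff = 12.18 ft²·°F·h/BTU

12.2 ft²·°F·h/BTU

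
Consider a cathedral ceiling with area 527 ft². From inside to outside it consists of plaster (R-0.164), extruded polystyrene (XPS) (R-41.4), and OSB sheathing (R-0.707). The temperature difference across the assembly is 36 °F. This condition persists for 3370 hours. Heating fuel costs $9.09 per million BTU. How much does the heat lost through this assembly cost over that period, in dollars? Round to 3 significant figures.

R_total = 0.164 + 41.4 + 0.707 = 42.27 ft²·°F·h/BTU
Q = 527 × 36 / 42.27 = 448.8 BTU/h
E = 448.8 × 3370 = 1513000 BTU
Cost = 1513000/10⁶ × 9.09 = $13.75

13.7 dollars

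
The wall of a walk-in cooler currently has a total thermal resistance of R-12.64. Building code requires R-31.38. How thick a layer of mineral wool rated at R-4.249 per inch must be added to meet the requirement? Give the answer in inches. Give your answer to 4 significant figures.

ΔR = 31.38 − 12.64 = 18.74 ft²·°F·h/BTU
L = ΔR / (R/in) = 18.74/4.249 = 4.4104 in

4.410 in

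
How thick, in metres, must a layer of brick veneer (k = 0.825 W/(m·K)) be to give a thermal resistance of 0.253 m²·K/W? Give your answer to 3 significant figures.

L = R·k = 0.253 × 0.825 = 0.2087 m

0.209 m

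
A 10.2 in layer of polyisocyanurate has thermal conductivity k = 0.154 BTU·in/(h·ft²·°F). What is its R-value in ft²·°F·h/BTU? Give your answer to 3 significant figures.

66.2 ft²·°F·h/BTU

R = L/k = 10.2/0.154 = 66.23 ft²·°F·h/BTU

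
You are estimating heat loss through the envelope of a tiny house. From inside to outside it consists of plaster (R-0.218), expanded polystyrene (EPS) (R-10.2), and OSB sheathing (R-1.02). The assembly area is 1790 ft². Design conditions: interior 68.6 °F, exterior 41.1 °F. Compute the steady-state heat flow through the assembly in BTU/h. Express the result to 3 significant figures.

4300 BTU/h

R_total = 0.218 + 10.2 + 1.02 = 11.44 ft²·°F·h/BTU
Q = A·ΔT/R = 1790 × (68.6 − 41.1) / 11.44 = 4304 BTU/h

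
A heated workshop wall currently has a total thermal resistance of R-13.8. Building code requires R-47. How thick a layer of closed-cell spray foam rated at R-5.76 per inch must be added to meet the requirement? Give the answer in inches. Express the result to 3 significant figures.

5.76 in

ΔR = 47 − 13.8 = 33.2 ft²·°F·h/BTU
L = ΔR / (R/in) = 33.2/5.76 = 5.764 in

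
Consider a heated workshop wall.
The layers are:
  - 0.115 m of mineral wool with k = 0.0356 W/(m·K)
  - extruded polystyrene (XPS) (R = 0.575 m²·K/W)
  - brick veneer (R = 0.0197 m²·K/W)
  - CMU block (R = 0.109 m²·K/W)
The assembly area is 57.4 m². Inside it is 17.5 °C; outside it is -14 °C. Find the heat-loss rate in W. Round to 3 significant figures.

460 W

0.115/0.0356 = 3.23
R_total = 3.23 + 0.575 + 0.0197 + 0.109 = 3.934 m²·K/W
Q = A·ΔT/R = 57.4 × (17.5 − (-14)) / 3.934 = 459.6 W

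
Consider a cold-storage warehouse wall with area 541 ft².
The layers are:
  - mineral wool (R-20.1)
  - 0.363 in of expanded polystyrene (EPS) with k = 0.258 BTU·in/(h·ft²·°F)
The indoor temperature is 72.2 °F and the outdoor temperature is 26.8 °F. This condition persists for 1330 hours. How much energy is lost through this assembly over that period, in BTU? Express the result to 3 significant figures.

1520000 BTU

0.363/0.258 = 1.407
R_total = 20.1 + 1.407 = 21.51 ft²·°F·h/BTU
Q = 541 × (72.2 − 26.8) / 21.51 = 1142 BTU/h
E = 1142 × 1330 = 1519000 BTU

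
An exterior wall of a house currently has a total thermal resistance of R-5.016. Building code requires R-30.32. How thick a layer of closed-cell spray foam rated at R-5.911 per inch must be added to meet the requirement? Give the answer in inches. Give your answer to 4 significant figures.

ΔR = 30.32 − 5.016 = 25.304 ft²·°F·h/BTU
L = ΔR / (R/in) = 25.304/5.911 = 4.2808 in

4.281 in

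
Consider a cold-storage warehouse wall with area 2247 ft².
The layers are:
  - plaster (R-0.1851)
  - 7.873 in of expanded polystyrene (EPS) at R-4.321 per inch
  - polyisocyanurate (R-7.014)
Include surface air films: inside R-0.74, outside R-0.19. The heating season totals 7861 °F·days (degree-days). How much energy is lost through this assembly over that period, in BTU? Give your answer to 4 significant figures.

7.873 × 4.321 = 34.019
R_total = 0.74 + 0.1851 + 34.019 + 7.014 + 0.19 = 42.148 ft²·°F·h/BTU
E = A × HDD × 24 / R = 2247 × 7861 × 24 / 42.148 = 10058000 BTU

10060000 BTU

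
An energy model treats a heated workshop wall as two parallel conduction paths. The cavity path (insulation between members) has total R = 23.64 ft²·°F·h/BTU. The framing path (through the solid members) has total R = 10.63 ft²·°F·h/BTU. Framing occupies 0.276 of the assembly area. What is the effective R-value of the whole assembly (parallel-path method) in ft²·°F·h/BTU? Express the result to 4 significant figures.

17.67 ft²·°F·h/BTU

U_eff = 0.724/23.64 + 0.276/10.63 = 0.030626 + 0.025964 = 0.05659
R_eff = 1/U_eff = 17.671 ft²·°F·h/BTU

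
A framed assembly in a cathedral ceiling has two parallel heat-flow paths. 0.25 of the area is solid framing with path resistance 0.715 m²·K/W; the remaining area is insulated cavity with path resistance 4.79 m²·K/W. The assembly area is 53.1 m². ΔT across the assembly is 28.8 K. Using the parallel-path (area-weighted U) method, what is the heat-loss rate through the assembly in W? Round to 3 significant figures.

U_eff = 0.75/4.79 + 0.25/0.715 = 0.1566 + 0.3497 = 0.5062
R_eff = 1/U_eff = 1.975 m²·K/W
Q = 53.1 × 28.8 / 1.975 = 774.2 W

774 W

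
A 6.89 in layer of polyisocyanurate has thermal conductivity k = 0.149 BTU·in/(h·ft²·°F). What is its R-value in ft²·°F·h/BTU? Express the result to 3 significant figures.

R = L/k = 6.89/0.149 = 46.24 ft²·°F·h/BTU

46.2 ft²·°F·h/BTU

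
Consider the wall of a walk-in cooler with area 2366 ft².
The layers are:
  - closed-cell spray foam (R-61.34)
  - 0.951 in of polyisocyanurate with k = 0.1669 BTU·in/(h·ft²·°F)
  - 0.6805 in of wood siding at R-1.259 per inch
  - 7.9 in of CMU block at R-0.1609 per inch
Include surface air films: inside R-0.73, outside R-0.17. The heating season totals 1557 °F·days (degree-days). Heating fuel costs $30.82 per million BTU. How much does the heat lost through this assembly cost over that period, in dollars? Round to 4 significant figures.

0.951/0.1669 = 5.698
0.6805 × 1.259 = 0.85675
7.9 × 0.1609 = 1.2711
R_total = 0.73 + 61.34 + 5.698 + 0.85675 + 1.2711 + 0.17 = 70.066 ft²·°F·h/BTU
E = A × HDD × 24 / R = 2366 × 1557 × 24 / 70.066 = 1261900 BTU
Cost = 1261900/10⁶ × 30.82 = $38.89

38.89 dollars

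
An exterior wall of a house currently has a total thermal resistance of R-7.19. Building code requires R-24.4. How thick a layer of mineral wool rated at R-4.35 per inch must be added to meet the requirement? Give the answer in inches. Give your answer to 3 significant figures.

ΔR = 24.4 − 7.19 = 17.21 ft²·°F·h/BTU
L = ΔR / (R/in) = 17.21/4.35 = 3.956 in

3.96 in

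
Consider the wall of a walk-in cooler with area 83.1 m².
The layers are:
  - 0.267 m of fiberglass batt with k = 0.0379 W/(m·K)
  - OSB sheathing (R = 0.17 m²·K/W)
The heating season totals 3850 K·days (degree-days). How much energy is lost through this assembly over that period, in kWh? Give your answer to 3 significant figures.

0.267/0.0379 = 7.045
R_total = 7.045 + 0.17 = 7.215 m²·K/W
E = A × HDD × 24 / R / 1000 = 83.1 × 3850 × 24 / 7.215 / 1000 = 1064 kWh

1060 kWh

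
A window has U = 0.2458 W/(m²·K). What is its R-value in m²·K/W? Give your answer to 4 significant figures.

R = 1/U = 1/0.2458 = 4.0683

4.068 m²·K/W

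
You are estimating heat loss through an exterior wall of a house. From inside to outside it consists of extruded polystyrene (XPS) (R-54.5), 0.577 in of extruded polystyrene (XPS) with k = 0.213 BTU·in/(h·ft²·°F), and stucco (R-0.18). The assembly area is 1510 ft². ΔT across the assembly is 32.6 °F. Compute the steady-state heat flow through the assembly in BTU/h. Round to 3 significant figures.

0.577/0.213 = 2.709
R_total = 54.5 + 2.709 + 0.18 = 57.39 ft²·°F·h/BTU
Q = A·ΔT/R = 1510 × 32.6 / 57.39 = 857.8 BTU/h

858 BTU/h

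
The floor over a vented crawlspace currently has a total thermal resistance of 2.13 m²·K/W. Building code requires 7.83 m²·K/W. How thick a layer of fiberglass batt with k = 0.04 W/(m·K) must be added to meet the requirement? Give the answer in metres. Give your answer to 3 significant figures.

ΔR = 7.83 − 2.13 = 5.7 m²·K/W
L = ΔR × k = 5.7 × 0.04 = 0.228 m

0.228 m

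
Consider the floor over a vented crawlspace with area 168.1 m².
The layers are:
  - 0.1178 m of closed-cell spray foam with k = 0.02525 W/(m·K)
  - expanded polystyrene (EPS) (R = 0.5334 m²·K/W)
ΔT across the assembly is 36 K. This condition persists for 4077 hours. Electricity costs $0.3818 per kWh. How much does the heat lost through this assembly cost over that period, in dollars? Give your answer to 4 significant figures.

0.1178/0.02525 = 4.6653
R_total = 4.6653 + 0.5334 = 5.1987 m²·K/W
Q = 168.1 × 36 / 5.1987 = 1164 W
E = 1164 W × 4077 h / 1000 = 4745.8 kWh
Cost = 4745.8 × 0.3818 = $1812

1812 dollars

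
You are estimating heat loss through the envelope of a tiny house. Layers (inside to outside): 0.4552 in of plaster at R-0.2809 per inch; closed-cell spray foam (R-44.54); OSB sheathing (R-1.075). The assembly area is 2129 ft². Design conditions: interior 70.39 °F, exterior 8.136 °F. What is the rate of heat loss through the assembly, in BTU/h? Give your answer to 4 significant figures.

2897 BTU/h

0.4552 × 0.2809 = 0.12787
R_total = 0.12787 + 44.54 + 1.075 = 45.743 ft²·°F·h/BTU
Q = A·ΔT/R = 2129 × (70.39 − 8.136) / 45.743 = 2897.5 BTU/h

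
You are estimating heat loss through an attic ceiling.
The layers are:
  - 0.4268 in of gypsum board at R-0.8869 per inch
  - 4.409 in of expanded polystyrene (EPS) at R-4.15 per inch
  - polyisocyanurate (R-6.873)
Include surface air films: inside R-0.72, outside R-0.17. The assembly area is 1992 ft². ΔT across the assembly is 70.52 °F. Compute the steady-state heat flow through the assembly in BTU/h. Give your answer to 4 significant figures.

5313 BTU/h

0.4268 × 0.8869 = 0.37853
4.409 × 4.15 = 18.297
R_total = 0.72 + 0.37853 + 18.297 + 6.873 + 0.17 = 26.439 ft²·°F·h/BTU
Q = A·ΔT/R = 1992 × 70.52 / 26.439 = 5313.2 BTU/h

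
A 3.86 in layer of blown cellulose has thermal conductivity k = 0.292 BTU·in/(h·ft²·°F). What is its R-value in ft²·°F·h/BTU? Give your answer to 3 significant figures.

R = L/k = 3.86/0.292 = 13.22 ft²·°F·h/BTU

13.2 ft²·°F·h/BTU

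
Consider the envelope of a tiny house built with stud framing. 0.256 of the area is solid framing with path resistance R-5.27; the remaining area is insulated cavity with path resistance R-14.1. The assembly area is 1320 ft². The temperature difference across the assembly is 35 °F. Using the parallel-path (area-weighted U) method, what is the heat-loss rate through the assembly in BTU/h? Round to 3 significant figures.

4680 BTU/h

U_eff = 0.744/14.1 + 0.256/5.27 = 0.05277 + 0.04858 = 0.1013
R_eff = 1/U_eff = 9.867 ft²·°F·h/BTU
Q = 1320 × 35 / 9.867 = 4682 BTU/h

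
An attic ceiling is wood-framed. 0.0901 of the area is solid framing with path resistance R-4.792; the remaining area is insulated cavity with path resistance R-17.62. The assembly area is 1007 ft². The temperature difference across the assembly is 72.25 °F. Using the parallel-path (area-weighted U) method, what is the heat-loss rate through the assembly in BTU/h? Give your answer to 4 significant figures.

5125 BTU/h

U_eff = 0.9099/17.62 + 0.0901/4.792 = 0.05164 + 0.018802 = 0.070442
R_eff = 1/U_eff = 14.196 ft²·°F·h/BTU
Q = 1007 × 72.25 / 14.196 = 5125.1 BTU/h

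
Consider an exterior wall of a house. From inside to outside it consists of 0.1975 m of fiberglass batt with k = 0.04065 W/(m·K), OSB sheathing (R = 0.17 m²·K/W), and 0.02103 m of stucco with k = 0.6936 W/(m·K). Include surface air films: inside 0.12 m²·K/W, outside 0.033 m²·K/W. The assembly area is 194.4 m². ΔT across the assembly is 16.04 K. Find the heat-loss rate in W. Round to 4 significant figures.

0.1975/0.04065 = 4.8585
0.02103/0.6936 = 0.03032
R_total = 0.12 + 4.8585 + 0.17 + 0.03032 + 0.033 = 5.2119 m²·K/W
Q = A·ΔT/R = 194.4 × 16.04 / 5.2119 = 598.28 W

598.3 W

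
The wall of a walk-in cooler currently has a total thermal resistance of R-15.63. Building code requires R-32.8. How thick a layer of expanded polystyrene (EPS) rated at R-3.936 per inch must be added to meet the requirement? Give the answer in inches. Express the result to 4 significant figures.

ΔR = 32.8 − 15.63 = 17.17 ft²·°F·h/BTU
L = ΔR / (R/in) = 17.17/3.936 = 4.3623 in

4.362 in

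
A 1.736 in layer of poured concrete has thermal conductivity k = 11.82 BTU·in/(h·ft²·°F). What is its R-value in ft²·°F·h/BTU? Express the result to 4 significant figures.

R = L/k = 1.736/11.82 = 0.14687 ft²·°F·h/BTU

0.1469 ft²·°F·h/BTU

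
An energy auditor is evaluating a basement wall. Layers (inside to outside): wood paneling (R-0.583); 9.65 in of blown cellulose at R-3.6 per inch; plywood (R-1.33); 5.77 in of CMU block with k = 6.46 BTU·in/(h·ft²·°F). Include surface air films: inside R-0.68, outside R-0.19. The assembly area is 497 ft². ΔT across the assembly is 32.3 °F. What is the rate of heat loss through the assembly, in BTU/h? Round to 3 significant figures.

9.65 × 3.6 = 34.74
5.77/6.46 = 0.8932
R_total = 0.68 + 0.583 + 34.74 + 1.33 + 0.8932 + 0.19 = 38.42 ft²·°F·h/BTU
Q = A·ΔT/R = 497 × 32.3 / 38.42 = 417.9 BTU/h

418 BTU/h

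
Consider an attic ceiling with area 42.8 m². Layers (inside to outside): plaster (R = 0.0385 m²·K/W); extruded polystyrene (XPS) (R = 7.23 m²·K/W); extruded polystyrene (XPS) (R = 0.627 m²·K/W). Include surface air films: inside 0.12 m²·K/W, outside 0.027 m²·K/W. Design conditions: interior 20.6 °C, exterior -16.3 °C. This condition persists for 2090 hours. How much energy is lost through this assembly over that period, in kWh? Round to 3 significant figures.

R_total = 0.12 + 0.0385 + 7.23 + 0.627 + 0.027 = 8.043 m²·K/W
Q = 42.8 × (20.6 − (-16.3)) / 8.043 = 196.4 W
E = 196.4 W × 2090 h / 1000 = 410.4 kWh

410 kWh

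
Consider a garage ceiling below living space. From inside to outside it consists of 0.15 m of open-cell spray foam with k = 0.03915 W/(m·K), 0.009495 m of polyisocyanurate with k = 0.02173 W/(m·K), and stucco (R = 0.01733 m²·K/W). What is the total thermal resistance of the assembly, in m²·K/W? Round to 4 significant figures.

4.286 m²·K/W

0.15/0.03915 = 3.8314
0.009495/0.02173 = 0.43695
R_total = 3.8314 + 0.43695 + 0.01733 = 4.2857 m²·K/W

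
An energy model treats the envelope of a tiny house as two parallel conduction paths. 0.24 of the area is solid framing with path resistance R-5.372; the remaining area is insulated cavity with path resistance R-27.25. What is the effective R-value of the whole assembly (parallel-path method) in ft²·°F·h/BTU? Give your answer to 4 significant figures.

13.78 ft²·°F·h/BTU

U_eff = 0.76/27.25 + 0.24/5.372 = 0.02789 + 0.044676 = 0.072566
R_eff = 1/U_eff = 13.781 ft²·°F·h/BTU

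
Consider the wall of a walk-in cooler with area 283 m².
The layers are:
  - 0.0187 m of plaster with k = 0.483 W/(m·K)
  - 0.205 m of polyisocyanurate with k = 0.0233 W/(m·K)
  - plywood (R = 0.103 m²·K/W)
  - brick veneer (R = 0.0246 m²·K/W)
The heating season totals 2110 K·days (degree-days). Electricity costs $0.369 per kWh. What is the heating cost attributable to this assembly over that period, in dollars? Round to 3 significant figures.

590 dollars

0.0187/0.483 = 0.03872
0.205/0.0233 = 8.798
R_total = 0.03872 + 8.798 + 0.103 + 0.0246 = 8.965 m²·K/W
E = A × HDD × 24 / R / 1000 = 283 × 2110 × 24 / 8.965 / 1000 = 1599 kWh
Cost = 1599 × 0.369 = $589.9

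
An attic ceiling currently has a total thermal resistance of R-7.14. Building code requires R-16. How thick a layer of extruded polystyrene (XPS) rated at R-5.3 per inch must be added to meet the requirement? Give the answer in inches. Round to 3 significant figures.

ΔR = 16 − 7.14 = 8.86 ft²·°F·h/BTU
L = ΔR / (R/in) = 8.86/5.3 = 1.672 in

1.67 in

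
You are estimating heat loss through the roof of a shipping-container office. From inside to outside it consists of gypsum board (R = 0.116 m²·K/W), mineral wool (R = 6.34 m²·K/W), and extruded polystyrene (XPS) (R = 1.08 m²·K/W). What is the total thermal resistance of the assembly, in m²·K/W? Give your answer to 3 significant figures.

R_total = 0.116 + 6.34 + 1.08 = 7.536 m²·K/W

7.54 m²·K/W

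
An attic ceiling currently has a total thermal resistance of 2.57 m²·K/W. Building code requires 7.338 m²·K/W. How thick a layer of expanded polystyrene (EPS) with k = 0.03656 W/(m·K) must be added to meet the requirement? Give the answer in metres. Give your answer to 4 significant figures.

0.1743 m

ΔR = 7.338 − 2.57 = 4.768 m²·K/W
L = ΔR × k = 4.768 × 0.03656 = 0.17432 m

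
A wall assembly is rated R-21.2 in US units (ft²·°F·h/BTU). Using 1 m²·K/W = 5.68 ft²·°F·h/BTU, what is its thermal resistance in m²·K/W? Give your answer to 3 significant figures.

3.73 m²·K/W

R_SI = 21.2/5.68 = 3.732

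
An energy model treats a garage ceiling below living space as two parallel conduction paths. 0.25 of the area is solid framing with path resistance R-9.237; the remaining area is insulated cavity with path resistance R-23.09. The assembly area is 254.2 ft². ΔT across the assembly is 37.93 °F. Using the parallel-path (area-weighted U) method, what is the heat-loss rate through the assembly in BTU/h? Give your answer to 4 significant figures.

U_eff = 0.75/23.09 + 0.25/9.237 = 0.032482 + 0.027065 = 0.059547
R_eff = 1/U_eff = 16.794 ft²·°F·h/BTU
Q = 254.2 × 37.93 / 16.794 = 574.14 BTU/h

574.1 BTU/h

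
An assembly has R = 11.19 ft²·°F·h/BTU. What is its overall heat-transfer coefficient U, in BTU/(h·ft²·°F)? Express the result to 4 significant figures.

0.08937 BTU/(h·ft²·°F)

U = 1/R = 1/11.19 = 0.089366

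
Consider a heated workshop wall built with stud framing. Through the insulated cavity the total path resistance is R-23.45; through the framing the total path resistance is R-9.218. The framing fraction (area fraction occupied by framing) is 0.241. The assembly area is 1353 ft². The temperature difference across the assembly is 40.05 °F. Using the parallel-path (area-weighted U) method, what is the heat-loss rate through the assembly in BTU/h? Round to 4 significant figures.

3171 BTU/h

U_eff = 0.759/23.45 + 0.241/9.218 = 0.032367 + 0.026144 = 0.058511
R_eff = 1/U_eff = 17.091 ft²·°F·h/BTU
Q = 1353 × 40.05 / 17.091 = 3170.6 BTU/h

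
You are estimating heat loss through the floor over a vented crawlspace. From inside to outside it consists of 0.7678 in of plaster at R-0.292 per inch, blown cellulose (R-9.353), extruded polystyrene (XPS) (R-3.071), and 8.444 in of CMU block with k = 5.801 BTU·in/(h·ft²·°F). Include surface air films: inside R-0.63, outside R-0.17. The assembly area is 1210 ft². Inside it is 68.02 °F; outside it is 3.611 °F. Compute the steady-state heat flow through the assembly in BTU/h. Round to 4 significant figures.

5229 BTU/h

0.7678 × 0.292 = 0.2242
8.444/5.801 = 1.4556
R_total = 0.63 + 0.2242 + 9.353 + 3.071 + 1.4556 + 0.17 = 14.904 ft²·°F·h/BTU
Q = A·ΔT/R = 1210 × (68.02 − 3.611) / 14.904 = 5229.2 BTU/h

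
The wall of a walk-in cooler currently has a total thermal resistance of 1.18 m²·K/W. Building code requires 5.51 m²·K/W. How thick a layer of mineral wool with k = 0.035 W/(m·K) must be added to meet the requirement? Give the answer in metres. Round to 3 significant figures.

0.152 m

ΔR = 5.51 − 1.18 = 4.33 m²·K/W
L = ΔR × k = 4.33 × 0.035 = 0.1516 m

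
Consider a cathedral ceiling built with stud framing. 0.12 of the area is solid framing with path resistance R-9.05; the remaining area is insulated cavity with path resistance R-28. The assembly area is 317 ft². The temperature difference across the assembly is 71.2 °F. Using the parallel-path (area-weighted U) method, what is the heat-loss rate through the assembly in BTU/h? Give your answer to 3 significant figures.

U_eff = 0.88/28 + 0.12/9.05 = 0.03143 + 0.01326 = 0.04469
R_eff = 1/U_eff = 22.38 ft²·°F·h/BTU
Q = 317 × 71.2 / 22.38 = 1009 BTU/h

1010 BTU/h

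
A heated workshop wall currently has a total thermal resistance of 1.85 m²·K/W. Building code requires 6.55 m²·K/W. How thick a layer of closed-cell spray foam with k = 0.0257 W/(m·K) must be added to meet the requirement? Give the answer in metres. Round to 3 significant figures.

0.121 m

ΔR = 6.55 − 1.85 = 4.7 m²·K/W
L = ΔR × k = 4.7 × 0.0257 = 0.1208 m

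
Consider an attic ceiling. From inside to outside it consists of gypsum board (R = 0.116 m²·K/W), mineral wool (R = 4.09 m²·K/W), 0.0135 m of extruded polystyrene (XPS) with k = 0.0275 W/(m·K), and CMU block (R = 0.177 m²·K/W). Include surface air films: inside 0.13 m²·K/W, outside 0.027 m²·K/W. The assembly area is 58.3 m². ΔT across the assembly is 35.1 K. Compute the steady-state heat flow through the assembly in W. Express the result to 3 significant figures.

0.0135/0.0275 = 0.4909
R_total = 0.13 + 0.116 + 4.09 + 0.4909 + 0.177 + 0.027 = 5.031 m²·K/W
Q = A·ΔT/R = 58.3 × 35.1 / 5.031 = 406.8 W

407 W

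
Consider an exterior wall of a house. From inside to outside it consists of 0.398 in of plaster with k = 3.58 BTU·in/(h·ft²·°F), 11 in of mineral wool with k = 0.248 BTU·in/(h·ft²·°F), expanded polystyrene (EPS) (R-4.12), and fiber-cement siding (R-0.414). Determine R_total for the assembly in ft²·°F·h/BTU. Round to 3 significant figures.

0.398/3.58 = 0.1112
11/0.248 = 44.35
R_total = 0.1112 + 44.35 + 4.12 + 0.414 = 49 ft²·°F·h/BTU

49.0 ft²·°F·h/BTU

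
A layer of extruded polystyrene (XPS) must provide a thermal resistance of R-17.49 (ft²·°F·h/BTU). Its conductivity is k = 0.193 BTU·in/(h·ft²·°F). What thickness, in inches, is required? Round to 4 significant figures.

3.376 in

L = R × k = 17.49 × 0.193 = 3.3756 in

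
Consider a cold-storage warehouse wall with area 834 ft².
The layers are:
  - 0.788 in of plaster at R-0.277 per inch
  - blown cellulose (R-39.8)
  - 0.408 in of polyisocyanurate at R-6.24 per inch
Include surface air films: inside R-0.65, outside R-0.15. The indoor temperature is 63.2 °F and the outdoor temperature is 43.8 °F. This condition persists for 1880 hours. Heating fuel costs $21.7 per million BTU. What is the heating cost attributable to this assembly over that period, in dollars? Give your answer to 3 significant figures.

15.2 dollars

0.788 × 0.277 = 0.2183
0.408 × 6.24 = 2.546
R_total = 0.65 + 0.2183 + 39.8 + 2.546 + 0.15 = 43.36 ft²·°F·h/BTU
Q = 834 × (63.2 − 43.8) / 43.36 = 373.1 BTU/h
E = 373.1 × 1880 = 701400 BTU
Cost = 701400/10⁶ × 21.7 = $15.22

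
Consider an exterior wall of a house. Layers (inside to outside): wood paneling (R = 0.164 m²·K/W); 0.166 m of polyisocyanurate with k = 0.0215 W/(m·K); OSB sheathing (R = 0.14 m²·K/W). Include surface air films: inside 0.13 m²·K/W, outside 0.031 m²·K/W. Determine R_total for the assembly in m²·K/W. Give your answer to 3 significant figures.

0.166/0.0215 = 7.721
R_total = 0.13 + 0.164 + 7.721 + 0.14 + 0.031 = 8.186 m²·K/W

8.19 m²·K/W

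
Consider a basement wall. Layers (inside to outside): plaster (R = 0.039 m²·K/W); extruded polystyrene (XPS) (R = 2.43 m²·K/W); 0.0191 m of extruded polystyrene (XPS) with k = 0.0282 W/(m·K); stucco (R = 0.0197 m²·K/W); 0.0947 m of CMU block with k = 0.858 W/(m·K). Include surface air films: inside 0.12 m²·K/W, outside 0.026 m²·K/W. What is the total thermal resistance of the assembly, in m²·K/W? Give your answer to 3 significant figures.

0.0191/0.0282 = 0.6773
0.0947/0.858 = 0.1104
R_total = 0.12 + 0.039 + 2.43 + 0.6773 + 0.0197 + 0.1104 + 0.026 = 3.422 m²·K/W

3.42 m²·K/W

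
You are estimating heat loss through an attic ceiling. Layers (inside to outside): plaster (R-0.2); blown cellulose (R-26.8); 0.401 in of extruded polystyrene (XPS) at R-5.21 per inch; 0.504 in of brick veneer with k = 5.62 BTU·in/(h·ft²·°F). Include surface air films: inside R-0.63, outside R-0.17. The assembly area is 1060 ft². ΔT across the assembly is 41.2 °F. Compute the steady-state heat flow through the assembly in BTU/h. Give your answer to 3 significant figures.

1460 BTU/h

0.401 × 5.21 = 2.089
0.504/5.62 = 0.08968
R_total = 0.63 + 0.2 + 26.8 + 2.089 + 0.08968 + 0.17 = 29.98 ft²·°F·h/BTU
Q = A·ΔT/R = 1060 × 41.2 / 29.98 = 1457 BTU/h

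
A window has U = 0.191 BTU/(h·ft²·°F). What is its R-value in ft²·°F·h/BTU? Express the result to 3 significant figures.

R = 1/U = 1/0.191 = 5.236

5.24 ft²·°F·h/BTU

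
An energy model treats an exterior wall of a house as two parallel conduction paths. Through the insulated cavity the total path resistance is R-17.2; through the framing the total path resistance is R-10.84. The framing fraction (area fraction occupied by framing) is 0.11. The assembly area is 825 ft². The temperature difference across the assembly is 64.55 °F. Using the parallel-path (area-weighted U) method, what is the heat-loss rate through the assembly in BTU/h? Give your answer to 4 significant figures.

U_eff = 0.89/17.2 + 0.11/10.84 = 0.051744 + 0.010148 = 0.061892
R_eff = 1/U_eff = 16.157 ft²·°F·h/BTU
Q = 825 × 64.55 / 16.157 = 3296 BTU/h

3296 BTU/h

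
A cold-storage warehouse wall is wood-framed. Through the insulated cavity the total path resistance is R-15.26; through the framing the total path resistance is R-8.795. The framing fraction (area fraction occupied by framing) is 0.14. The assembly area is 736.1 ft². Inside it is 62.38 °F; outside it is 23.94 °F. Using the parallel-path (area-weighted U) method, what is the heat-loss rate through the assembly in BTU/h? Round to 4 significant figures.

U_eff = 0.86/15.26 + 0.14/8.795 = 0.056356 + 0.015918 = 0.072275
R_eff = 1/U_eff = 13.836 ft²·°F·h/BTU
Q = 736.1 × (62.38 − 23.94) / 13.836 = 2045.1 BTU/h

2045 BTU/h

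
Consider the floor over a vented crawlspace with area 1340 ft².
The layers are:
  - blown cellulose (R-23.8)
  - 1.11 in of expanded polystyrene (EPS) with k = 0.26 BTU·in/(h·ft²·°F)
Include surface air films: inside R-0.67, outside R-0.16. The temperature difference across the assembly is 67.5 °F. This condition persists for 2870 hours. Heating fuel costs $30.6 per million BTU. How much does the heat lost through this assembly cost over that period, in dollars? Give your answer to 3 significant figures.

275 dollars

1.11/0.26 = 4.269
R_total = 0.67 + 23.8 + 4.269 + 0.16 = 28.9 ft²·°F·h/BTU
Q = 1340 × 67.5 / 28.9 = 3130 BTU/h
E = 3130 × 2870 = 8983000 BTU
Cost = 8983000/10⁶ × 30.6 = $274.9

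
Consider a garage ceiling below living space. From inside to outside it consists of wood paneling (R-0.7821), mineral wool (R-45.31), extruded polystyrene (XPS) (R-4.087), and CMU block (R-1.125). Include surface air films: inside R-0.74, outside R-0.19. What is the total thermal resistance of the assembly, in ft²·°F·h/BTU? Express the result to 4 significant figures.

R_total = 0.74 + 0.7821 + 45.31 + 4.087 + 1.125 + 0.19 = 52.234 ft²·°F·h/BTU

52.23 ft²·°F·h/BTU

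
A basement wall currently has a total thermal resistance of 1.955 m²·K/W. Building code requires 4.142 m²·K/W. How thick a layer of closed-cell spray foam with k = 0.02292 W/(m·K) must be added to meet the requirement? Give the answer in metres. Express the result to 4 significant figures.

ΔR = 4.142 − 1.955 = 2.187 m²·K/W
L = ΔR × k = 2.187 × 0.02292 = 0.050126 m

0.05013 m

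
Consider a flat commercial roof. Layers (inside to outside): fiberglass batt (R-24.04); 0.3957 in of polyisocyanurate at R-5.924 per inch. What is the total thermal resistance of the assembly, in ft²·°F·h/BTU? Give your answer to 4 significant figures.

26.38 ft²·°F·h/BTU

0.3957 × 5.924 = 2.3441
R_total = 24.04 + 2.3441 = 26.384 ft²·°F·h/BTU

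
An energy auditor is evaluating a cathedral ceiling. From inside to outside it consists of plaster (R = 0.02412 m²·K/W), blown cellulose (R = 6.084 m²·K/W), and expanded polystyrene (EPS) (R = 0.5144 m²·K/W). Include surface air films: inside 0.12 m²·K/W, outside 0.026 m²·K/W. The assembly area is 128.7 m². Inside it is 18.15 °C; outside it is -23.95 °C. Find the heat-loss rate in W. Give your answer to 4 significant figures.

800.5 W

R_total = 0.12 + 0.02412 + 6.084 + 0.5144 + 0.026 = 6.7685 m²·K/W
Q = A·ΔT/R = 128.7 × (18.15 − (-23.95)) / 6.7685 = 800.51 W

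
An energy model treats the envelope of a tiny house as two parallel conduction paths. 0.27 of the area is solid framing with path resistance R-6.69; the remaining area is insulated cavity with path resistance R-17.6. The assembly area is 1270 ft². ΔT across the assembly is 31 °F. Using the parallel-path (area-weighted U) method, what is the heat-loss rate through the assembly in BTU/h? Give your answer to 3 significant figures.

U_eff = 0.73/17.6 + 0.27/6.69 = 0.04148 + 0.04036 = 0.08184
R_eff = 1/U_eff = 12.22 ft²·°F·h/BTU
Q = 1270 × 31 / 12.22 = 3222 BTU/h

3220 BTU/h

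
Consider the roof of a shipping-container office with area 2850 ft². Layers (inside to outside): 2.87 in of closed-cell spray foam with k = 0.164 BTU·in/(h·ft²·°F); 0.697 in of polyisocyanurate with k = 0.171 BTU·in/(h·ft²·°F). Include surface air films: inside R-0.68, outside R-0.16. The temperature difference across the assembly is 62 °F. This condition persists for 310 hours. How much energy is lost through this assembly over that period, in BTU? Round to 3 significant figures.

2.87/0.164 = 17.5
0.697/0.171 = 4.076
R_total = 0.68 + 17.5 + 4.076 + 0.16 = 22.42 ft²·°F·h/BTU
Q = 2850 × 62 / 22.42 = 7883 BTU/h
E = 7883 × 310 = 2444000 BTU

2440000 BTU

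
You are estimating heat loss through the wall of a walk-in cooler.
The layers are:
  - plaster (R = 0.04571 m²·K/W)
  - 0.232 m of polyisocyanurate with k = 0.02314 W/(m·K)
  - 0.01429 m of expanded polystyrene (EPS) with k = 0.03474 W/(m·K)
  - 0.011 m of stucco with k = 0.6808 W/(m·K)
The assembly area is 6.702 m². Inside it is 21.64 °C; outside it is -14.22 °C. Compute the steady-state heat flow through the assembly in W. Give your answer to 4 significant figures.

22.89 W

0.232/0.02314 = 10.026
0.01429/0.03474 = 0.41134
0.011/0.6808 = 0.016157
R_total = 0.04571 + 10.026 + 0.41134 + 0.016157 = 10.499 m²·K/W
Q = A·ΔT/R = 6.702 × (21.64 − (-14.22)) / 10.499 = 22.891 W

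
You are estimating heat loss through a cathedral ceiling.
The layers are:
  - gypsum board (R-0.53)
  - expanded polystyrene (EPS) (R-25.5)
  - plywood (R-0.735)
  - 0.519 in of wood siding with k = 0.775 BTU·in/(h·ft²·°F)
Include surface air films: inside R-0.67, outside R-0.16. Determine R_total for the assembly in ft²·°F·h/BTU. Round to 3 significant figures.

0.519/0.775 = 0.6697
R_total = 0.67 + 0.53 + 25.5 + 0.735 + 0.6697 + 0.16 = 28.26 ft²·°F·h/BTU

28.3 ft²·°F·h/BTU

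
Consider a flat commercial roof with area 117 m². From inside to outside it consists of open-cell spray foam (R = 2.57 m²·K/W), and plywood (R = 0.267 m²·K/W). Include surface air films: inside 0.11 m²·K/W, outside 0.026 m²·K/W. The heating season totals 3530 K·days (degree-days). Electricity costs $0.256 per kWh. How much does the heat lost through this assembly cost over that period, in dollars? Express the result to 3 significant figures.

854 dollars

R_total = 0.11 + 2.57 + 0.267 + 0.026 = 2.973 m²·K/W
E = A × HDD × 24 / R / 1000 = 117 × 3530 × 24 / 2.973 / 1000 = 3334 kWh
Cost = 3334 × 0.256 = $853.5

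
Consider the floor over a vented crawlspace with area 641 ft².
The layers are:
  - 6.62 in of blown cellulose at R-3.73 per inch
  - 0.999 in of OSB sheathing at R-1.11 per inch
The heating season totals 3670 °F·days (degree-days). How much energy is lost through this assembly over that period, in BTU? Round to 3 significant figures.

2190000 BTU

6.62 × 3.73 = 24.69
0.999 × 1.11 = 1.109
R_total = 24.69 + 1.109 = 25.8 ft²·°F·h/BTU
E = A × HDD × 24 / R = 641 × 3670 × 24 / 25.8 = 2188000 BTU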